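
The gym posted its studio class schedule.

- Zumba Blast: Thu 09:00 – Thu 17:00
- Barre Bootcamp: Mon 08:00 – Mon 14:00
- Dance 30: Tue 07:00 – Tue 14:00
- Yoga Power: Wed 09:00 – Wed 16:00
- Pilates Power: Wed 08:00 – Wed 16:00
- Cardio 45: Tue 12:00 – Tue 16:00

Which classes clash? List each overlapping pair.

Two intervals overlap when each starts before the other ends.
Sorted by start: Barre Bootcamp, Dance 30, Cardio 45, Pilates Power, Yoga Power, Zumba Blast.
Dance 30 starts after Barre Bootcamp ends, so nothing later overlaps Barre Bootcamp either.
Cardio 45 starts before Dance 30 ends → Dance 30 and Cardio 45 overlap.
Pilates Power starts after Dance 30 ends, so nothing later overlaps Dance 30 either.
Pilates Power starts after Cardio 45 ends, so nothing later overlaps Cardio 45 either.
Yoga Power starts before Pilates Power ends → Pilates Power and Yoga Power overlap.
Zumba Blast starts after Pilates Power ends.
Zumba Blast starts after Yoga Power ends.

Cardio 45 & Dance 30, Pilates Power & Yoga Power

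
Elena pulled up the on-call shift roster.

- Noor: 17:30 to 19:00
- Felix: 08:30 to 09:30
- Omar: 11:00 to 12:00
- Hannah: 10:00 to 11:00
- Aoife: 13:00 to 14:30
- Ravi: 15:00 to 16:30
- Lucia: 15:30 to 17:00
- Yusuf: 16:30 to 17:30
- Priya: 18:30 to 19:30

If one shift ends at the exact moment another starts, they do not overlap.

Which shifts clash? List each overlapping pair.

Lucia & Ravi, Lucia & Yusuf, Noor & Priya

Two intervals overlap when each starts before the other ends.
Sorted by start: Felix, Hannah, Omar, Aoife, Ravi, Lucia, Yusuf, Noor, Priya.
Hannah starts after Felix ends, so Felix has no further overlaps.
Omar starts exactly when Hannah ends (back-to-back, no overlap), so Hannah has no further overlaps.
Aoife starts after Omar ends, so Omar has no further overlaps.
Ravi starts after Aoife ends, so Aoife has no further overlaps.
Lucia starts before Ravi ends → Ravi and Lucia overlap.
Yusuf starts exactly when Ravi ends (back-to-back, no overlap), so Ravi has no further overlaps.
Yusuf starts before Lucia ends → Lucia and Yusuf overlap.
Noor starts after Lucia ends, so Lucia has no further overlaps.
Noor starts exactly when Yusuf ends (back-to-back, no overlap), so Yusuf has no further overlaps.
Priya starts before Noor ends → Noor and Priya overlap.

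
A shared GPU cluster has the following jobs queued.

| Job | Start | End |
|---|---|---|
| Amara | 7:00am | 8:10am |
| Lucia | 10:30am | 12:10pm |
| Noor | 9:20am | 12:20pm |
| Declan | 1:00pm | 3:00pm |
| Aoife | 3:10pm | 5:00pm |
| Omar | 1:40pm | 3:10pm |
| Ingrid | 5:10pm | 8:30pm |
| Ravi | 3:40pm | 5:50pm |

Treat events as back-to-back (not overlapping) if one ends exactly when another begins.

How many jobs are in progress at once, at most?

2

Walk through starts and ends in time order (an end at T is processed before a start at T):
7:00am start Amara → 1
8:10am end Amara → 0
9:20am start Noor → 1
10:30am start Lucia → 2
12:10pm end Lucia → 1
12:20pm end Noor → 0
1:00pm start Declan → 1
1:40pm start Omar → 2
3:00pm end Declan → 1
3:10pm end Omar → 0
3:10pm start Aoife → 1
3:40pm start Ravi → 2
5:00pm end Aoife → 1
5:10pm start Ingrid → 2
5:50pm end Ravi → 1
8:30pm end Ingrid → 0
Peak is 2, at 10:30am (Lucia, Noor).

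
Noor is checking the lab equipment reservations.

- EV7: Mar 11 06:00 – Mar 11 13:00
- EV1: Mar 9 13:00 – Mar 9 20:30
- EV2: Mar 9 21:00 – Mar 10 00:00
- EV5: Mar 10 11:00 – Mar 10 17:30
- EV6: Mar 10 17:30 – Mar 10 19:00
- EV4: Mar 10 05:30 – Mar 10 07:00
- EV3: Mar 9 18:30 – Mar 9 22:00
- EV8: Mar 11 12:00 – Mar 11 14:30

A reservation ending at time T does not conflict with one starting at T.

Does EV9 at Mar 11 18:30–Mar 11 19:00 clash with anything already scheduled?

EV1: ends Mar 9 20:30 at or before EV9 starts Mar 11 18:30 → clear.
EV3: ends Mar 9 22:00 at or before EV9 starts Mar 11 18:30 → clear.
EV2: ends Mar 10 00:00 at or before EV9 starts Mar 11 18:30 → clear.
EV4: ends Mar 10 07:00 at or before EV9 starts Mar 11 18:30 → clear.
EV5: ends Mar 10 17:30 at or before EV9 starts Mar 11 18:30 → clear.
EV6: ends Mar 10 19:00 at or before EV9 starts Mar 11 18:30 → clear.
EV7: ends Mar 11 13:00 at or before EV9 starts Mar 11 18:30 → clear.
EV8: ends Mar 11 14:30 at or before EV9 starts Mar 11 18:30 → clear.

No — it doesn't clash with anything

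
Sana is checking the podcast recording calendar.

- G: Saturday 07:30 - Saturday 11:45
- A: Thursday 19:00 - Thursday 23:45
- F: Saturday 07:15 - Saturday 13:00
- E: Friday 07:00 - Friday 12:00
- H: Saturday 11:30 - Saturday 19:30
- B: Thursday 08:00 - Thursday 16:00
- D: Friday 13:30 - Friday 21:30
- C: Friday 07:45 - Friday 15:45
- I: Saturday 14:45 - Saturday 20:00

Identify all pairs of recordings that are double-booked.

C & D, C & E, F & G, F & H, G & H, H & I

Check each pair: they overlap iff neither finishes before the other starts.
Sorted by start: B, A, E, C, D, F, G, H, I.
A starts after B ends — done with B.
E starts after A ends — done with A.
C starts before E ends → E and C overlap.
D starts after E ends — done with E.
D starts before C ends → C and D overlap.
F starts after C ends — done with C.
F starts after D ends — done with D.
G starts before F ends → F and G overlap.
H starts before F ends → F and H overlap.
I starts after F ends.
H starts before G ends → G and H overlap.
I starts after G ends.
I starts before H ends → H and I overlap.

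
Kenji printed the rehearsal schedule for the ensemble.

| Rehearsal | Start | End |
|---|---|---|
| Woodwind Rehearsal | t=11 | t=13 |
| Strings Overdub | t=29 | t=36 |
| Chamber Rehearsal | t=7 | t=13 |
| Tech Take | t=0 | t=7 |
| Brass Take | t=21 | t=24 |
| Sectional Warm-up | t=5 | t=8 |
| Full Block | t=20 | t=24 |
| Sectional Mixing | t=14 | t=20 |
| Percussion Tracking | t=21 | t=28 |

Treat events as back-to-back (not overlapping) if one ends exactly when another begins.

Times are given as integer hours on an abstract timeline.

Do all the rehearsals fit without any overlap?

Check each pair: they overlap iff neither finishes before the other starts.
Sorted by start: Tech Take, Sectional Warm-up, Chamber Rehearsal, Woodwind Rehearsal, Sectional Mixing, Full Block, Percussion Tracking, Brass Take, Strings Overdub.
Sectional Warm-up starts before Tech Take ends → Tech Take and Sectional Warm-up overlap.
That's a conflict, so the schedule is not conflict-free.

No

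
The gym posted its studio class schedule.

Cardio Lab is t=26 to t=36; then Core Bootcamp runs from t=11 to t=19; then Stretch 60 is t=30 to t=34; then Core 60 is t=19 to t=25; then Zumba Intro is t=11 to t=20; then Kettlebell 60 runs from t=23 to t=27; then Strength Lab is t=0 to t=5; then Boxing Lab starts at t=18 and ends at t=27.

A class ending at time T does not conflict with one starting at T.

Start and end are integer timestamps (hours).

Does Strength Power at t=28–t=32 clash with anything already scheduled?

Strength Lab: ends t=5 at or before Strength Power starts t=28 → clear.
Core Bootcamp: ends t=19 at or before Strength Power starts t=28 → clear.
Zumba Intro: ends t=20 at or before Strength Power starts t=28 → clear.
Boxing Lab: ends t=27 at or before Strength Power starts t=28 → clear.
Core 60: ends t=25 at or before Strength Power starts t=28 → clear.
Kettlebell 60: ends t=27 at or before Strength Power starts t=28 → clear.
Cardio Lab: starts t=26 before Strength Power ends t=32, and ends t=36 after Strength Power starts t=28 → overlap.
Stretch 60: starts t=30 before Strength Power ends t=32, and ends t=34 after Strength Power starts t=28 → overlap.
Strength Power overlaps Cardio Lab, Stretch 60.

Yes — it overlaps Cardio Lab, Stretch 60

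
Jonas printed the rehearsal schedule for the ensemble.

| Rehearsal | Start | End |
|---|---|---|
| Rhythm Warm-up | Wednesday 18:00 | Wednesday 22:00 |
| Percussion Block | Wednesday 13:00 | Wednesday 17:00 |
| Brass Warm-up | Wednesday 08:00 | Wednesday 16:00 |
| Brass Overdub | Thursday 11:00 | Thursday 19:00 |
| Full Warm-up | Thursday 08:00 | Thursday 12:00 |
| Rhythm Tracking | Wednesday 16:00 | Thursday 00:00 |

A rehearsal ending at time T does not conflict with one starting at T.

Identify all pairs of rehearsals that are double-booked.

Brass Overdub & Full Warm-up, Brass Warm-up & Percussion Block, Percussion Block & Rhythm Tracking, Rhythm Tracking & Rhythm Warm-up

Check each pair: they overlap iff neither finishes before the other starts.
Sorted by start: Brass Warm-up, Percussion Block, Rhythm Tracking, Rhythm Warm-up, Full Warm-up, Brass Overdub.
Percussion Block starts before Brass Warm-up ends → Brass Warm-up and Percussion Block overlap.
Rhythm Tracking starts exactly when Brass Warm-up ends (back-to-back, no overlap), so nothing later overlaps Brass Warm-up either.
Rhythm Tracking starts before Percussion Block ends → Percussion Block and Rhythm Tracking overlap.
Rhythm Warm-up starts after Percussion Block ends, so nothing later overlaps Percussion Block either.
Rhythm Warm-up starts before Rhythm Tracking ends → Rhythm Tracking and Rhythm Warm-up overlap.
Full Warm-up starts after Rhythm Tracking ends, so nothing later overlaps Rhythm Tracking either.
Full Warm-up starts after Rhythm Warm-up ends, so nothing later overlaps Rhythm Warm-up either.
Brass Overdub starts before Full Warm-up ends → Full Warm-up and Brass Overdub overlap.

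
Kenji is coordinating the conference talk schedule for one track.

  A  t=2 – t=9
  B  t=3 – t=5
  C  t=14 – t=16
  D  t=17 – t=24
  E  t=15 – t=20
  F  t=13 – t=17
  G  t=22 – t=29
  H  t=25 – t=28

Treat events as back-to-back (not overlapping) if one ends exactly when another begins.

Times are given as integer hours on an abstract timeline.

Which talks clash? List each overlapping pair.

Sorted by start: A, B, F, C, E, D, G, H.
B starts before A ends → A and B overlap.
F starts after A ends; A is clear from here.
F starts after B ends; B is clear from here.
C starts before F ends → F and C overlap.
E starts before F ends → F and E overlap.
D starts exactly when F ends (back-to-back, no overlap); F is clear from here.
E starts before C ends → C and E overlap.
D starts after C ends; C is clear from here.
D starts before E ends → E and D overlap.
G starts after E ends; E is clear from here.
G starts before D ends → D and G overlap.
H starts after D ends.
H starts before G ends → G and H overlap.

A & B, C & E, C & F, D & E, D & G, E & F, G & H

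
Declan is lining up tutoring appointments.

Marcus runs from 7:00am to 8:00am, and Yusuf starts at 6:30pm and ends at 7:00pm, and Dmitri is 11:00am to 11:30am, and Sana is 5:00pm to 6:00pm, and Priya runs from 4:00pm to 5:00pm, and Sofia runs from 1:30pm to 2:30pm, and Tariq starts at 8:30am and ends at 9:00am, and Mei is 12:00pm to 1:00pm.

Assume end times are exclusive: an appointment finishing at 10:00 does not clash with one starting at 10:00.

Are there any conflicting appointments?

No

Sorted by start: Marcus, Tariq, Dmitri, Mei, Sofia, Priya, Sana, Yusuf.
Tariq starts after Marcus ends — done with Marcus.
Dmitri starts after Tariq ends — done with Tariq.
Mei starts after Dmitri ends — done with Dmitri.
Sofia starts after Mei ends — done with Mei.
Priya starts after Sofia ends — done with Sofia.
Sana starts exactly when Priya ends (back-to-back, no overlap) — done with Priya.
Yusuf starts after Sana ends.
Every pair is clear; the schedule has no overlaps.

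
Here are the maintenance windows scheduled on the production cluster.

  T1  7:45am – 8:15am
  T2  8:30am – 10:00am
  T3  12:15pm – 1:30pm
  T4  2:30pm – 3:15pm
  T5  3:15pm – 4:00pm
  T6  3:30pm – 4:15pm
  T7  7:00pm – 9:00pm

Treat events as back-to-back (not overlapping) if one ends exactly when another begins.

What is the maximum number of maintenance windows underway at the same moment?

2

Walk through starts and ends in time order (an end at T is processed before a start at T):
7:45am start T1 → 1
8:15am end T1 → 0
8:30am start T2 → 1
10:00am end T2 → 0
12:15pm start T3 → 1
1:30pm end T3 → 0
2:30pm start T4 → 1
3:15pm end T4 → 0
3:15pm start T5 → 1
3:30pm start T6 → 2
4:00pm end T5 → 1
4:15pm end T6 → 0
7:00pm start T7 → 1
9:00pm end T7 → 0
Peak is 2, at 3:30pm (T5, T6).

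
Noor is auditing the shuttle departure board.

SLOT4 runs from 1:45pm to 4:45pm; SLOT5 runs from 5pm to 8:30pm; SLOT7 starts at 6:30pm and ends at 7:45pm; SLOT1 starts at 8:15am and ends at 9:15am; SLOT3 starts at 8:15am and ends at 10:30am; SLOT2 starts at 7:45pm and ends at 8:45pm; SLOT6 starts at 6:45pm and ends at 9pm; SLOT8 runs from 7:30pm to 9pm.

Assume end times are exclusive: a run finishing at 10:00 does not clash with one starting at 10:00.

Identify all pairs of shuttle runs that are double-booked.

Two intervals overlap when each starts before the other ends.
Sorted by start: SLOT1, SLOT3, SLOT4, SLOT5, SLOT7, SLOT6, SLOT8, SLOT2.
SLOT3 starts before SLOT1 ends → SLOT1 and SLOT3 overlap.
SLOT4 starts after SLOT1 ends; SLOT1 is clear from here.
SLOT4 starts after SLOT3 ends; SLOT3 is clear from here.
SLOT5 starts after SLOT4 ends; SLOT4 is clear from here.
SLOT7 starts before SLOT5 ends → SLOT5 and SLOT7 overlap.
SLOT6 starts before SLOT5 ends → SLOT5 and SLOT6 overlap.
SLOT8 starts before SLOT5 ends → SLOT5 and SLOT8 overlap.
SLOT2 starts before SLOT5 ends → SLOT5 and SLOT2 overlap.
SLOT6 starts before SLOT7 ends → SLOT7 and SLOT6 overlap.
SLOT8 starts before SLOT7 ends → SLOT7 and SLOT8 overlap.
SLOT2 starts exactly when SLOT7 ends (back-to-back, no overlap).
SLOT8 starts before SLOT6 ends → SLOT6 and SLOT8 overlap.
SLOT2 starts before SLOT6 ends → SLOT6 and SLOT2 overlap.
SLOT2 starts before SLOT8 ends → SLOT8 and SLOT2 overlap.

SLOT1 & SLOT3, SLOT2 & SLOT5, SLOT2 & SLOT6, SLOT2 & SLOT8, SLOT5 & SLOT6, SLOT5 & SLOT7, SLOT5 & SLOT8, SLOT6 & SLOT7, SLOT6 & SLOT8, SLOT7 & SLOT8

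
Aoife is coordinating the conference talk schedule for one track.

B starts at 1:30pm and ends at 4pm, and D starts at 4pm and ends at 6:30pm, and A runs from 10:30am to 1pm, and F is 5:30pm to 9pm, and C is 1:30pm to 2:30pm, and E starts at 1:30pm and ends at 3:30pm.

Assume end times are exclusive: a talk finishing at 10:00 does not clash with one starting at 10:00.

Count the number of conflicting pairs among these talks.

Sorted by start: A, B, C, E, D, F.
B starts after A ends — done with A.
C starts before B ends → B and C overlap.
E starts before B ends → B and E overlap.
D starts exactly when B ends (back-to-back, no overlap) — done with B.
E starts before C ends → C and E overlap.
D starts after C ends — done with C.
D starts after E ends — done with E.
F starts before D ends → D and F overlap.
Overlapping pairs: B & C, B & E, C & E, D & F — 4 in total.

4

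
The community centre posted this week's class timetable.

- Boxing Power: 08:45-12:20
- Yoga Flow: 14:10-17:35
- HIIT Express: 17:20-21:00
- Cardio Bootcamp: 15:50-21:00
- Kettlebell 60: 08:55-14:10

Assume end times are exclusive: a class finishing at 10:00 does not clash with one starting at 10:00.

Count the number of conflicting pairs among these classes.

Two intervals overlap when each starts before the other ends.
Sorted by start: Boxing Power, Kettlebell 60, Yoga Flow, Cardio Bootcamp, HIIT Express.
Kettlebell 60 starts before Boxing Power ends → Boxing Power and Kettlebell 60 overlap.
Yoga Flow starts after Boxing Power ends; Boxing Power is clear from here.
Yoga Flow starts exactly when Kettlebell 60 ends (back-to-back, no overlap); Kettlebell 60 is clear from here.
Cardio Bootcamp starts before Yoga Flow ends → Yoga Flow and Cardio Bootcamp overlap.
HIIT Express starts before Yoga Flow ends → Yoga Flow and HIIT Express overlap.
HIIT Express starts before Cardio Bootcamp ends → Cardio Bootcamp and HIIT Express overlap.
Overlapping pairs: Boxing Power & Kettlebell 60, Cardio Bootcamp & HIIT Express, Cardio Bootcamp & Yoga Flow, HIIT Express & Yoga Flow — 4 in total.

4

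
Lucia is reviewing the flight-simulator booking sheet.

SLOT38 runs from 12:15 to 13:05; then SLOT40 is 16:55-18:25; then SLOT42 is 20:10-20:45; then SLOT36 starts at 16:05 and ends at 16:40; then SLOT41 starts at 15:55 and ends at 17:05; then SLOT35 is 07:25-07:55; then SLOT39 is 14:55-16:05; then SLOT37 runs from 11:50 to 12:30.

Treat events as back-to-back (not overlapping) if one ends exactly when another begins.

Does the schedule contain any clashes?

Yes

Sorted by start: SLOT35, SLOT37, SLOT38, SLOT39, SLOT41, SLOT36, SLOT40, SLOT42.
SLOT37 starts after SLOT35 ends; SLOT35 is clear from here.
SLOT38 starts before SLOT37 ends → SLOT37 and SLOT38 overlap.
That's a conflict, so the schedule is not conflict-free.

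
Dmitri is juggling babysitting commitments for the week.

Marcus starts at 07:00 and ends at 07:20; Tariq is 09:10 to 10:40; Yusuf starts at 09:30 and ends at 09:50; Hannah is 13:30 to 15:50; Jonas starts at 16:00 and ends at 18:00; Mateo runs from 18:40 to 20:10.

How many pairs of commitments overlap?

1

Sorted by start: Marcus, Tariq, Yusuf, Hannah, Jonas, Mateo.
Tariq starts after Marcus ends, so Marcus has no further overlaps.
Yusuf starts before Tariq ends → Tariq and Yusuf overlap.
Hannah starts after Tariq ends, so Tariq has no further overlaps.
Hannah starts after Yusuf ends, so Yusuf has no further overlaps.
Jonas starts after Hannah ends, so Hannah has no further overlaps.
Mateo starts after Jonas ends.
Overlapping pairs: Tariq & Yusuf — 1 in total.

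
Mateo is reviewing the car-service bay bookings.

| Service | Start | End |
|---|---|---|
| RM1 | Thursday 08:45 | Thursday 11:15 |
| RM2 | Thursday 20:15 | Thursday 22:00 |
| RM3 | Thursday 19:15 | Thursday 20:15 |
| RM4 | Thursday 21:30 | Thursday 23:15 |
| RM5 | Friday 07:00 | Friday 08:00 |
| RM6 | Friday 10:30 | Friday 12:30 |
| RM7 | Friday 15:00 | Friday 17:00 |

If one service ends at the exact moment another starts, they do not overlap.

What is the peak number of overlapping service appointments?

Sweep the timeline, counting +1 at each start and −1 at each end (ends before starts at a tie):
Thursday 08:45 start RM1 → 1
Thursday 11:15 end RM1 → 0
Thursday 19:15 start RM3 → 1
Thursday 20:15 end RM3 → 0
Thursday 20:15 start RM2 → 1
Thursday 21:30 start RM4 → 2
Thursday 22:00 end RM2 → 1
Thursday 23:15 end RM4 → 0
Friday 07:00 start RM5 → 1
Friday 08:00 end RM5 → 0
Friday 10:30 start RM6 → 1
Friday 12:30 end RM6 → 0
Friday 15:00 start RM7 → 1
Friday 17:00 end RM7 → 0
Peak is 2, at Thursday 21:30 (RM2, RM4).

2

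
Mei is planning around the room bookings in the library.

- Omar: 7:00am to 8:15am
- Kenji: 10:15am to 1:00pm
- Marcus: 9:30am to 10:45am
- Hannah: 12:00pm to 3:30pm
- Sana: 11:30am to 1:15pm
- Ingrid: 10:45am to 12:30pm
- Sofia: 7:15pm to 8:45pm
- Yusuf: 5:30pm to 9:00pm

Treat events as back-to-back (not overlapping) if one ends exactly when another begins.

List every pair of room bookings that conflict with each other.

Sorted by start: Omar, Marcus, Kenji, Ingrid, Sana, Hannah, Yusuf, Sofia.
Marcus starts after Omar ends; Omar is clear from here.
Kenji starts before Marcus ends → Marcus and Kenji overlap.
Ingrid starts exactly when Marcus ends (back-to-back, no overlap); Marcus is clear from here.
Ingrid starts before Kenji ends → Kenji and Ingrid overlap.
Sana starts before Kenji ends → Kenji and Sana overlap.
Hannah starts before Kenji ends → Kenji and Hannah overlap.
Yusuf starts after Kenji ends; Kenji is clear from here.
Sana starts before Ingrid ends → Ingrid and Sana overlap.
Hannah starts before Ingrid ends → Ingrid and Hannah overlap.
Yusuf starts after Ingrid ends; Ingrid is clear from here.
Hannah starts before Sana ends → Sana and Hannah overlap.
Yusuf starts after Sana ends; Sana is clear from here.
Yusuf starts after Hannah ends; Hannah is clear from here.
Sofia starts before Yusuf ends → Yusuf and Sofia overlap.

Hannah & Ingrid, Hannah & Kenji, Hannah & Sana, Ingrid & Kenji, Ingrid & Sana, Kenji & Marcus, Kenji & Sana, Sofia & Yusuf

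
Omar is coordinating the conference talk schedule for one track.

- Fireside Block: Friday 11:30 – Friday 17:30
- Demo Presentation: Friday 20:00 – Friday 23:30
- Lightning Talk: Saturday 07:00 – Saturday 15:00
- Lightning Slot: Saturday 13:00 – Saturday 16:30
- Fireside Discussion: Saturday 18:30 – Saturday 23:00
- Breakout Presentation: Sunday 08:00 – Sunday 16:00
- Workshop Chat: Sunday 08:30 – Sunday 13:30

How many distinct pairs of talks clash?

Two intervals overlap when each starts before the other ends.
Sorted by start: Fireside Block, Demo Presentation, Lightning Talk, Lightning Slot, Fireside Discussion, Breakout Presentation, Workshop Chat.
Demo Presentation starts after Fireside Block ends, so nothing later overlaps Fireside Block either.
Lightning Talk starts after Demo Presentation ends, so nothing later overlaps Demo Presentation either.
Lightning Slot starts before Lightning Talk ends → Lightning Talk and Lightning Slot overlap.
Fireside Discussion starts after Lightning Talk ends, so nothing later overlaps Lightning Talk either.
Fireside Discussion starts after Lightning Slot ends, so nothing later overlaps Lightning Slot either.
Breakout Presentation starts after Fireside Discussion ends, so nothing later overlaps Fireside Discussion either.
Workshop Chat starts before Breakout Presentation ends → Breakout Presentation and Workshop Chat overlap.
Overlapping pairs: Breakout Presentation & Workshop Chat, Lightning Slot & Lightning Talk — 2 in total.

2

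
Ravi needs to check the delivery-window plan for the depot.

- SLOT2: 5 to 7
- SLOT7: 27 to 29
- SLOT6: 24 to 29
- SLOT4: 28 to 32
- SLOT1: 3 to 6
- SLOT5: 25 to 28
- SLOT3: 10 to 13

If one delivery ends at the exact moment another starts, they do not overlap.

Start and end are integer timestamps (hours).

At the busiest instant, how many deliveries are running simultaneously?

3

Sweep the timeline, counting +1 at each start and −1 at each end (ends before starts at a tie):
3 start SLOT1 → 1
5 start SLOT2 → 2
6 end SLOT1 → 1
7 end SLOT2 → 0
10 start SLOT3 → 1
13 end SLOT3 → 0
24 start SLOT6 → 1
25 start SLOT5 → 2
27 start SLOT7 → 3
28 end SLOT5 → 2
28 start SLOT4 → 3
29 end SLOT6 → 2
29 end SLOT7 → 1
32 end SLOT4 → 0
Peak is 3, at 27 (SLOT5, SLOT6, SLOT7).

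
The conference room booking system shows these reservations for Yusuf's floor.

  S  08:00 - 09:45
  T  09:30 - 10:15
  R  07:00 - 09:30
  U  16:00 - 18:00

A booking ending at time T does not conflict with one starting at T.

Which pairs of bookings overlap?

Sorted by start: R, S, T, U.
S starts before R ends → R and S overlap.
T starts exactly when R ends (back-to-back, no overlap), so R has no further overlaps.
T starts before S ends → S and T overlap.
U starts after S ends.
U starts after T ends.

R & S, S & T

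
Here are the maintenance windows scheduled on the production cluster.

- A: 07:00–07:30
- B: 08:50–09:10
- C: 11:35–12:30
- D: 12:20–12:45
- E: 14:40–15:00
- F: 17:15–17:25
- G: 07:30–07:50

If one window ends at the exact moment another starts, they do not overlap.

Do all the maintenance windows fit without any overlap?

Check each pair: they overlap iff neither finishes before the other starts.
Sorted by start: A, G, B, C, D, E, F.
G starts exactly when A ends (back-to-back, no overlap); A is clear from here.
B starts after G ends; G is clear from here.
C starts after B ends; B is clear from here.
D starts before C ends → C and D overlap.
That's a conflict, so the schedule is not conflict-free.

No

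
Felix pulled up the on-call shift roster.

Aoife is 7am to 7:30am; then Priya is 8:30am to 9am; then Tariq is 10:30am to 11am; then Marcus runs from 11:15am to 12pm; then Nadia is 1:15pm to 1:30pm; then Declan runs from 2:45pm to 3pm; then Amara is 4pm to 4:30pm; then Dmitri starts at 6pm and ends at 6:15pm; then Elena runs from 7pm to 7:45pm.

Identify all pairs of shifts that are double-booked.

none

Two intervals overlap when each starts before the other ends.
Sorted by start: Aoife, Priya, Tariq, Marcus, Nadia, Declan, Amara, Dmitri, Elena.
Priya starts after Aoife ends, so nothing later overlaps Aoife either.
Tariq starts after Priya ends, so nothing later overlaps Priya either.
Marcus starts after Tariq ends, so nothing later overlaps Tariq either.
Nadia starts after Marcus ends, so nothing later overlaps Marcus either.
Declan starts after Nadia ends, so nothing later overlaps Nadia either.
Amara starts after Declan ends, so nothing later overlaps Declan either.
Dmitri starts after Amara ends, so nothing later overlaps Amara either.
Elena starts after Dmitri ends.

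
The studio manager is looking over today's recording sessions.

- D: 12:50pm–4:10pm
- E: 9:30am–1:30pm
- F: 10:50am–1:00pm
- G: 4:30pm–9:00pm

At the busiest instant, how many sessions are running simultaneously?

3

Walk through starts and ends in time order (an end at T is processed before a start at T):
9:30am start E → 1
10:50am start F → 2
12:50pm start D → 3
1:00pm end F → 2
1:30pm end E → 1
4:10pm end D → 0
4:30pm start G → 1
9:00pm end G → 0
Peak is 3, at 12:50pm (D, E, F).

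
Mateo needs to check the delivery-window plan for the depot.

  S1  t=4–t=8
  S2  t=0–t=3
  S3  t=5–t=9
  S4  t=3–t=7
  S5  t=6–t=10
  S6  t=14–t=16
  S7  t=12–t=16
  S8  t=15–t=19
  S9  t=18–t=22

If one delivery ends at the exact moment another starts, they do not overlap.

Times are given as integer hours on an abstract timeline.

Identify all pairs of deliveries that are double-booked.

Sorted by start: S2, S4, S1, S3, S5, S7, S6, S8, S9.
S4 starts exactly when S2 ends (back-to-back, no overlap), so nothing later overlaps S2 either.
S1 starts before S4 ends → S4 and S1 overlap.
S3 starts before S4 ends → S4 and S3 overlap.
S5 starts before S4 ends → S4 and S5 overlap.
S7 starts after S4 ends, so nothing later overlaps S4 either.
S3 starts before S1 ends → S1 and S3 overlap.
S5 starts before S1 ends → S1 and S5 overlap.
S7 starts after S1 ends, so nothing later overlaps S1 either.
S5 starts before S3 ends → S3 and S5 overlap.
S7 starts after S3 ends, so nothing later overlaps S3 either.
S7 starts after S5 ends, so nothing later overlaps S5 either.
S6 starts before S7 ends → S7 and S6 overlap.
S8 starts before S7 ends → S7 and S8 overlap.
S9 starts after S7 ends.
S8 starts before S6 ends → S6 and S8 overlap.
S9 starts after S6 ends.
S9 starts before S8 ends → S8 and S9 overlap.

S1 & S3, S1 & S4, S1 & S5, S3 & S4, S3 & S5, S4 & S5, S6 & S7, S6 & S8, S7 & S8, S8 & S9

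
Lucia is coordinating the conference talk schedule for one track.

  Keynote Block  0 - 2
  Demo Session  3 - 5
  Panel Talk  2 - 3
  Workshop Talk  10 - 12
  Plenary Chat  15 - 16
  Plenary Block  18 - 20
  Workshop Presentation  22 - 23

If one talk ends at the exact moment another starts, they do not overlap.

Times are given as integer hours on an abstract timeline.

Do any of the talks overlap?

Two intervals overlap when each starts before the other ends.
Sorted by start: Keynote Block, Panel Talk, Demo Session, Workshop Talk, Plenary Chat, Plenary Block, Workshop Presentation.
Panel Talk starts exactly when Keynote Block ends (back-to-back, no overlap); Keynote Block is clear from here.
Demo Session starts exactly when Panel Talk ends (back-to-back, no overlap); Panel Talk is clear from here.
Workshop Talk starts after Demo Session ends; Demo Session is clear from here.
Plenary Chat starts after Workshop Talk ends; Workshop Talk is clear from here.
Plenary Block starts after Plenary Chat ends; Plenary Chat is clear from here.
Workshop Presentation starts after Plenary Block ends.
Every pair is clear; the schedule has no overlaps.

No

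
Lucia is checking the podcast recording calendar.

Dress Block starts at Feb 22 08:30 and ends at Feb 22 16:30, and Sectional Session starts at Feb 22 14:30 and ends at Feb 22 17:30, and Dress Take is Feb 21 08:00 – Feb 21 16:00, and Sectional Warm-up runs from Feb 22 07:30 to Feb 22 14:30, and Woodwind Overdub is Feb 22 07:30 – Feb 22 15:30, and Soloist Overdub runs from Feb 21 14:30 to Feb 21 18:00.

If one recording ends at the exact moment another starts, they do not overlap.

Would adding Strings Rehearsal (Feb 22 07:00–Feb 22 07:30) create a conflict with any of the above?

Dress Take: ends Feb 21 16:00 at or before Strings Rehearsal starts Feb 22 07:00 → clear.
Soloist Overdub: ends Feb 21 18:00 at or before Strings Rehearsal starts Feb 22 07:00 → clear.
Woodwind Overdub: starts Feb 22 07:30 at or after Strings Rehearsal ends Feb 22 07:30 → clear.
Sectional Warm-up: starts Feb 22 07:30 at or after Strings Rehearsal ends Feb 22 07:30 → clear.
Dress Block: starts Feb 22 08:30 at or after Strings Rehearsal ends Feb 22 07:30 → clear.
Sectional Session: starts Feb 22 14:30 at or after Strings Rehearsal ends Feb 22 07:30 → clear.

No — it doesn't clash with anything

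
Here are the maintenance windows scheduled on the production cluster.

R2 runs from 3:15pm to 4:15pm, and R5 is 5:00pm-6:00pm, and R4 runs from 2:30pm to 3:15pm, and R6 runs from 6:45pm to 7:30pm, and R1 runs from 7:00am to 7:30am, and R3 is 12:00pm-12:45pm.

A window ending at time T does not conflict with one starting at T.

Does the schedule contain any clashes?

Check each pair: they overlap iff neither finishes before the other starts.
Sorted by start: R1, R3, R4, R2, R5, R6.
R3 starts after R1 ends — done with R1.
R4 starts after R3 ends — done with R3.
R2 starts exactly when R4 ends (back-to-back, no overlap) — done with R4.
R5 starts after R2 ends — done with R2.
R6 starts after R5 ends.
Every pair is clear; the schedule has no overlaps.

No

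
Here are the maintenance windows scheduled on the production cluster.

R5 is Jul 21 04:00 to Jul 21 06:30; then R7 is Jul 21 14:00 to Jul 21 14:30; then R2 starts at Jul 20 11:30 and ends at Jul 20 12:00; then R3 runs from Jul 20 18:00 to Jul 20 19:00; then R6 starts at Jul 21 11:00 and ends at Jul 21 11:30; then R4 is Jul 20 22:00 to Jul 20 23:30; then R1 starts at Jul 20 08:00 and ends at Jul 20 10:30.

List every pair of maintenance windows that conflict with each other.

Two intervals overlap when each starts before the other ends.
Sorted by start: R1, R2, R3, R4, R5, R6, R7.
R2 starts after R1 ends, so nothing later overlaps R1 either.
R3 starts after R2 ends, so nothing later overlaps R2 either.
R4 starts after R3 ends, so nothing later overlaps R3 either.
R5 starts after R4 ends, so nothing later overlaps R4 either.
R6 starts after R5 ends, so nothing later overlaps R5 either.
R7 starts after R6 ends.

none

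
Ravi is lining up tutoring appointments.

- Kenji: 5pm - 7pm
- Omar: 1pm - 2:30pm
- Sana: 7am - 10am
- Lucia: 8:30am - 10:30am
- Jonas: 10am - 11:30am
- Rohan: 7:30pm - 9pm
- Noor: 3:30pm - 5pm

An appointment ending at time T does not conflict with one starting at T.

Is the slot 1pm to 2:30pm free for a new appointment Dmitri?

No — it overlaps Omar

Sana: ends 10am at or before Dmitri starts 1pm → clear.
Lucia: ends 10:30am at or before Dmitri starts 1pm → clear.
Jonas: ends 11:30am at or before Dmitri starts 1pm → clear.
Omar: starts 1pm before Dmitri ends 2:30pm, and ends 2:30pm after Dmitri starts 1pm → overlap.
Noor: starts 3:30pm at or after Dmitri ends 2:30pm → clear.
Kenji: starts 5pm at or after Dmitri ends 2:30pm → clear.
Rohan: starts 7:30pm at or after Dmitri ends 2:30pm → clear.
Dmitri overlaps Omar.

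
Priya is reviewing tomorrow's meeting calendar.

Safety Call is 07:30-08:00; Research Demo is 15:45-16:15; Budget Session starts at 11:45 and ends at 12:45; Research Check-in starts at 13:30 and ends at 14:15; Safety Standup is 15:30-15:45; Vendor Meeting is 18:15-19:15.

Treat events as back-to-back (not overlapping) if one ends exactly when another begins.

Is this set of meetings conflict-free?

Yes

Check each pair: they overlap iff neither finishes before the other starts.
Sorted by start: Safety Call, Budget Session, Research Check-in, Safety Standup, Research Demo, Vendor Meeting.
Budget Session starts after Safety Call ends — done with Safety Call.
Research Check-in starts after Budget Session ends — done with Budget Session.
Safety Standup starts after Research Check-in ends — done with Research Check-in.
Research Demo starts exactly when Safety Standup ends (back-to-back, no overlap) — done with Safety Standup.
Vendor Meeting starts after Research Demo ends.
Every pair is clear; the schedule has no overlaps.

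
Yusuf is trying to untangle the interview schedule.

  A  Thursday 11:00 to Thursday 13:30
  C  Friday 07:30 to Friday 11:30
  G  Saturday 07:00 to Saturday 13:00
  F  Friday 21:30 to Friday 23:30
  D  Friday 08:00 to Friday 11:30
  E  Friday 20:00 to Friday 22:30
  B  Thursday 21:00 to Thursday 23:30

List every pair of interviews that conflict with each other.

Two intervals overlap when each starts before the other ends.
Sorted by start: A, B, C, D, E, F, G.
B starts after A ends; A is clear from here.
C starts after B ends; B is clear from here.
D starts before C ends → C and D overlap.
E starts after C ends; C is clear from here.
E starts after D ends; D is clear from here.
F starts before E ends → E and F overlap.
G starts after E ends.
G starts after F ends.

C & D, E & F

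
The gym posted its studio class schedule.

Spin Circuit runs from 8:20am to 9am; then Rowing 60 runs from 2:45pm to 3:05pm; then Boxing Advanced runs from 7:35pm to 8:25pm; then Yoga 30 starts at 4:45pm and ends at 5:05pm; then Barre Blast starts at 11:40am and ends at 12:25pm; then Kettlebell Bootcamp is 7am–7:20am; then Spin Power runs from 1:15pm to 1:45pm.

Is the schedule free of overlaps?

Sorted by start: Kettlebell Bootcamp, Spin Circuit, Barre Blast, Spin Power, Rowing 60, Yoga 30, Boxing Advanced.
Spin Circuit starts after Kettlebell Bootcamp ends, so nothing later overlaps Kettlebell Bootcamp either.
Barre Blast starts after Spin Circuit ends, so nothing later overlaps Spin Circuit either.
Spin Power starts after Barre Blast ends, so nothing later overlaps Barre Blast either.
Rowing 60 starts after Spin Power ends, so nothing later overlaps Spin Power either.
Yoga 30 starts after Rowing 60 ends, so nothing later overlaps Rowing 60 either.
Boxing Advanced starts after Yoga 30 ends.
Every pair is clear; the schedule has no overlaps.

Yes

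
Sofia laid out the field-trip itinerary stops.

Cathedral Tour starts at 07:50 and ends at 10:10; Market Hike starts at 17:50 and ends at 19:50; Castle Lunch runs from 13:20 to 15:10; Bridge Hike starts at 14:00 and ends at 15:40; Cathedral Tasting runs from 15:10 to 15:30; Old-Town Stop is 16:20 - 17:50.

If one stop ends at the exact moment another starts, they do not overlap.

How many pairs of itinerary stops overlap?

Sorted by start: Cathedral Tour, Castle Lunch, Bridge Hike, Cathedral Tasting, Old-Town Stop, Market Hike.
Castle Lunch starts after Cathedral Tour ends — done with Cathedral Tour.
Bridge Hike starts before Castle Lunch ends → Castle Lunch and Bridge Hike overlap.
Cathedral Tasting starts exactly when Castle Lunch ends (back-to-back, no overlap) — done with Castle Lunch.
Cathedral Tasting starts before Bridge Hike ends → Bridge Hike and Cathedral Tasting overlap.
Old-Town Stop starts after Bridge Hike ends — done with Bridge Hike.
Old-Town Stop starts after Cathedral Tasting ends — done with Cathedral Tasting.
Market Hike starts exactly when Old-Town Stop ends (back-to-back, no overlap).
Overlapping pairs: Bridge Hike & Castle Lunch, Bridge Hike & Cathedral Tasting — 2 in total.

2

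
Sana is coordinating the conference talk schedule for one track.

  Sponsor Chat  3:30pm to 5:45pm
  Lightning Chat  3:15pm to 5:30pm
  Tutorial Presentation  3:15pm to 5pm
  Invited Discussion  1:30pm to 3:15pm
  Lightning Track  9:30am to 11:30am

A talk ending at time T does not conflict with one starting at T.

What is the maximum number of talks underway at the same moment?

Sort all start/end points and keep a running count:
9:30am start Lightning Track → 1
11:30am end Lightning Track → 0
1:30pm start Invited Discussion → 1
3:15pm end Invited Discussion → 0
3:15pm start Lightning Chat → 1
3:15pm start Tutorial Presentation → 2
3:30pm start Sponsor Chat → 3
5pm end Tutorial Presentation → 2
5:30pm end Lightning Chat → 1
5:45pm end Sponsor Chat → 0
Peak is 3, at 3:30pm (Lightning Chat, Sponsor Chat, Tutorial Presentation).

3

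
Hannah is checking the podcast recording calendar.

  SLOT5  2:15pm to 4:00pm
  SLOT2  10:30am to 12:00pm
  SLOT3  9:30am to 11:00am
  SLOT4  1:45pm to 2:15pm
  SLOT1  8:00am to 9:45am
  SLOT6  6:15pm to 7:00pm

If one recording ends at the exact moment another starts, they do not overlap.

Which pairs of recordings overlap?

Sorted by start: SLOT1, SLOT3, SLOT2, SLOT4, SLOT5, SLOT6.
SLOT3 starts before SLOT1 ends → SLOT1 and SLOT3 overlap.
SLOT2 starts after SLOT1 ends, so SLOT1 has no further overlaps.
SLOT2 starts before SLOT3 ends → SLOT3 and SLOT2 overlap.
SLOT4 starts after SLOT3 ends, so SLOT3 has no further overlaps.
SLOT4 starts after SLOT2 ends, so SLOT2 has no further overlaps.
SLOT5 starts exactly when SLOT4 ends (back-to-back, no overlap), so SLOT4 has no further overlaps.
SLOT6 starts after SLOT5 ends.

SLOT1 & SLOT3, SLOT2 & SLOT3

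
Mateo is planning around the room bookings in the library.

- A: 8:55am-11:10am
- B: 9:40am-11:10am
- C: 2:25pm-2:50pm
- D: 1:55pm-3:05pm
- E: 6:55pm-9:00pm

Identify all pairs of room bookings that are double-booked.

Sorted by start: A, B, D, C, E.
B starts before A ends → A and B overlap.
D starts after A ends, so nothing later overlaps A either.
D starts after B ends, so nothing later overlaps B either.
C starts before D ends → D and C overlap.
E starts after D ends.
E starts after C ends.

A & B, C & D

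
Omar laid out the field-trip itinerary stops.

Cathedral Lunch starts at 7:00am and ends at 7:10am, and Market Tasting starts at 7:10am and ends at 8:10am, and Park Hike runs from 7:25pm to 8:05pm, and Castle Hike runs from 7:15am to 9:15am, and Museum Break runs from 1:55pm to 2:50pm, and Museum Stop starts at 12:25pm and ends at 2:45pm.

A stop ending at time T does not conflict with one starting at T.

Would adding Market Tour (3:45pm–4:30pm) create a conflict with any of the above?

Cathedral Lunch: ends 7:10am at or before Market Tour starts 3:45pm → clear.
Market Tasting: ends 8:10am at or before Market Tour starts 3:45pm → clear.
Castle Hike: ends 9:15am at or before Market Tour starts 3:45pm → clear.
Museum Stop: ends 2:45pm at or before Market Tour starts 3:45pm → clear.
Museum Break: ends 2:50pm at or before Market Tour starts 3:45pm → clear.
Park Hike: starts 7:25pm at or after Market Tour ends 4:30pm → clear.

No — it doesn't clash with anything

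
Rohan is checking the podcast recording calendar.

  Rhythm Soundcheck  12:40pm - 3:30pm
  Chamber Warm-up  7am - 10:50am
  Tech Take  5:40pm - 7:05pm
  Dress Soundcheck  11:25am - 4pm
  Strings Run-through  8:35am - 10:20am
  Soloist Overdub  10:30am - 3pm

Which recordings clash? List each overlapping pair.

Check each pair: they overlap iff neither finishes before the other starts.
Sorted by start: Chamber Warm-up, Strings Run-through, Soloist Overdub, Dress Soundcheck, Rhythm Soundcheck, Tech Take.
Strings Run-through starts before Chamber Warm-up ends → Chamber Warm-up and Strings Run-through overlap.
Soloist Overdub starts before Chamber Warm-up ends → Chamber Warm-up and Soloist Overdub overlap.
Dress Soundcheck starts after Chamber Warm-up ends, so Chamber Warm-up has no further overlaps.
Soloist Overdub starts after Strings Run-through ends, so Strings Run-through has no further overlaps.
Dress Soundcheck starts before Soloist Overdub ends → Soloist Overdub and Dress Soundcheck overlap.
Rhythm Soundcheck starts before Soloist Overdub ends → Soloist Overdub and Rhythm Soundcheck overlap.
Tech Take starts after Soloist Overdub ends.
Rhythm Soundcheck starts before Dress Soundcheck ends → Dress Soundcheck and Rhythm Soundcheck overlap.
Tech Take starts after Dress Soundcheck ends.
Tech Take starts after Rhythm Soundcheck ends.

Chamber Warm-up & Soloist Overdub, Chamber Warm-up & Strings Run-through, Dress Soundcheck & Rhythm Soundcheck, Dress Soundcheck & Soloist Overdub, Rhythm Soundcheck & Soloist Overdub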